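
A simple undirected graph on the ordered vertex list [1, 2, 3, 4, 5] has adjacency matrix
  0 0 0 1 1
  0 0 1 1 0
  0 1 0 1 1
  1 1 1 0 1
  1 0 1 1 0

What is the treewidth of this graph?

A width-2 tree decomposition is:
Bags: B1 = {3, 4, 5}  B2 = {2, 3, 4}  B3 = {1, 4, 5}
Tree: B1–B2, B1–B3
The largest bag has 3 vertices, giving width 2; this decomposition certifies tw(G) ≤ 2. For the lower bound, the 3 vertices {1, 4, 5} are pairwise adjacent, and any tree decomposition puts a clique entirely inside one bag — forcing width ≥ 2. Hence tw(G) = 2 exactly.

2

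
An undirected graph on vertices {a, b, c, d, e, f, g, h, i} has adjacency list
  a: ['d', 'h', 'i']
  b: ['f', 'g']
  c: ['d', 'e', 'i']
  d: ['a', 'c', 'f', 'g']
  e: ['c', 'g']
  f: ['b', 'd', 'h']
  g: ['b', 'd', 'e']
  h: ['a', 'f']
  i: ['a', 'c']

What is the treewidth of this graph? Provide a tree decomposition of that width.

Treewidth 3.
One optimal decomposition is:
Bags: B1 = {b, e, f, g}  B2 = {d, e, f, g}  B3 = {c, d, e, f}  B4 = {c, d, f, h}  B5 = {a, c, d, h}  B6 = {a, c, h, i}
Tree: B1–B2, B2–B3, B3–B4, B4–B5, B5–B6

Every bag has size at most 4, so the width is 4 − 1 = 3 and tw(G) ≤ 3. For the lower bound: the 4 vertex sets {b,e,g}, {f}, {d}, {a,c,h,i} are disjoint, each induces a connected subgraph, and every pair is joined by at least one edge of G. Contracting each set to a single vertex therefore yields K_{4} as a minor, and since treewidth is minor-monotone, tw(G) ≥ tw(K_{4}) = 3. Hence tw(G) = 3 exactly.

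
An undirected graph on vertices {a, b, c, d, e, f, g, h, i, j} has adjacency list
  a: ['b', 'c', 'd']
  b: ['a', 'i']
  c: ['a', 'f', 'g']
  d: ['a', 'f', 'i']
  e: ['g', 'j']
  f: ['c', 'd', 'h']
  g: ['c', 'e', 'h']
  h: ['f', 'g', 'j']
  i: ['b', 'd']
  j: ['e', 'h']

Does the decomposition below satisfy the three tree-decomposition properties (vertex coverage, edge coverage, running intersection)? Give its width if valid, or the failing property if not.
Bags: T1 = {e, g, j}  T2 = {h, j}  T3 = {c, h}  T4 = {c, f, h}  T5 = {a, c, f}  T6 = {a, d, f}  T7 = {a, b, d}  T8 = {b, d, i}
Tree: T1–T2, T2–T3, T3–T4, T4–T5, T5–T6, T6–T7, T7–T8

No — edge (g,h) lies in no bag.

A tree decomposition must satisfy three properties: every vertex lies in some bag; for every edge, both endpoints lie together in some bag; and for every vertex, the bags containing it form a connected subtree. Here edge (g,h) lies in no bag, so the decomposition is invalid.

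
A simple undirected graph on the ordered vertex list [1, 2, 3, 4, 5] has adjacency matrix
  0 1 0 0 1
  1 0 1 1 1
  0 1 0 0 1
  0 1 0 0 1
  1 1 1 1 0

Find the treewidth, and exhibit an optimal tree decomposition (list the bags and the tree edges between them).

The largest bag has 3 vertices, giving width 2; this decomposition certifies tw(G) ≤ 2. On the other hand G contains the 3-clique {1, 2, 5}. A clique must lie in a single bag of any decomposition, so no decomposition can have width below 2. The upper and lower bounds meet at 2, so that is the treewidth.

Treewidth 2.
One such decomposition:
Bags: B1 = {2, 3, 5}  B2 = {2, 4, 5}  B3 = {1, 2, 5}
Tree: B1–B2, B2–B3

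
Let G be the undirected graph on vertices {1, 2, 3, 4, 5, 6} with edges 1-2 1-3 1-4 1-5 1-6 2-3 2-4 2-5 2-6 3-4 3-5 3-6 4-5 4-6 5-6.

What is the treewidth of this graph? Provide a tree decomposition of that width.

Treewidth 5.
One such decomposition:
Bags: B1 = {1, 2, 3, 4, 5, 6}
Tree: (single bag)

A single bag containing all 6 vertices is trivially a valid decomposition of width 5. Conversely, {1, 2, 3, 4, 5, 6} is a clique of size 6, and the vertices of any clique must share a bag in every tree decomposition; so some bag has ≥ 6 vertices and tw(G) ≥ 5. Combining the bounds, tw(G) = 5.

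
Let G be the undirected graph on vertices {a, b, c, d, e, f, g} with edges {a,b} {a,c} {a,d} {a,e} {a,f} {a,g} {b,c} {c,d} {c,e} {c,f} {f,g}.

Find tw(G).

A width-2 tree decomposition is:
Bags: B1 = {a, f, g}  B2 = {a, c, f}  B3 = {a, b, c}  B4 = {a, c, d}  B5 = {a, c, e}
Tree: B1–B2, B2–B3, B3–B4, B2–B5
The largest bag has 3 vertices, giving width 2; this decomposition certifies tw(G) ≤ 2. On the other hand G contains the 3-clique {a, f, g}. A clique must lie in a single bag of any decomposition, so no decomposition can have width below 2. Combining the bounds, tw(G) = 2.

2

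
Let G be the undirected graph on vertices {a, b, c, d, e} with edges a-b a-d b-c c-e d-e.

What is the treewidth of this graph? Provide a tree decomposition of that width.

Every bag has size at most 3, so the width is 3 − 1 = 2 and tw(G) ≤ 2. The edges a–b–c–e–d–a form a cycle, so G is not a tree and its treewidth is at least 2. Therefore the treewidth is 2.

Treewidth 2.
Bags: B1 = {a, b, c}  B2 = {a, c, e}  B3 = {a, d, e}
Tree: B1–B2, B2–B3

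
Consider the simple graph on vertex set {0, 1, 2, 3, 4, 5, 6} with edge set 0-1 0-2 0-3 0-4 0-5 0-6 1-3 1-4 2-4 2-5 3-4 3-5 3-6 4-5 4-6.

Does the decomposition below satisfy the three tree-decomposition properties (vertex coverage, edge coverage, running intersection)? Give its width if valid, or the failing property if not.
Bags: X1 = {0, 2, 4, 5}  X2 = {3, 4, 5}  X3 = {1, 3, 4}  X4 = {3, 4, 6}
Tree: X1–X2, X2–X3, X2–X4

No — edge (0,3) lies in no bag.

A tree decomposition must satisfy three properties: every vertex lies in some bag; for every edge, both endpoints lie together in some bag; and for every vertex, the bags containing it form a connected subtree. Here edge (0,3) lies in no bag, so the decomposition is invalid.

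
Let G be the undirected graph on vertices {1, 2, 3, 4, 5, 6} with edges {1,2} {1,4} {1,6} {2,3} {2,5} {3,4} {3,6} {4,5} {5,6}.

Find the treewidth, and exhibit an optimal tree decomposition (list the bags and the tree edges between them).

Treewidth 3.
One such decomposition:
Bags: B1 = {2, 3, 4, 6}  B2 = {1, 2, 4, 6}  B3 = {2, 4, 5, 6}
Tree: B1–B2, B2–B3

Each bag holds 4 vertices, so the decomposition has width 3, which upper-bounds the treewidth. For the lower bound: the 4 vertex sets {3,6}, {1,4}, {2}, {5} are disjoint, each induces a connected subgraph, and every pair is joined by at least one edge of G. Contracting each set to a single vertex therefore yields K_{4} as a minor, and since treewidth is minor-monotone, tw(G) ≥ tw(K_{4}) = 3. Therefore the treewidth is 3.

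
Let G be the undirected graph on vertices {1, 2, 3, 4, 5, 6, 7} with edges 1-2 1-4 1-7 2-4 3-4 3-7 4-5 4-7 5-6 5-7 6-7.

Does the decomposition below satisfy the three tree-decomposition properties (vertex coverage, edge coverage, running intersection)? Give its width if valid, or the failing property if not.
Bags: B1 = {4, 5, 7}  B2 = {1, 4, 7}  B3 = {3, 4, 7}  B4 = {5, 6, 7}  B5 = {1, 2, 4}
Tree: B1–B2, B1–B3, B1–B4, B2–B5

Checking the three conditions: (i) the bags cover all of {1, 2, 3, 4, 5, 6, 7}; (ii) for each edge, some bag contains both endpoints; (iii) the bags containing any fixed vertex form a subtree. All hold, so the decomposition is valid with width 3 − 1 = 2.

Yes; width 2.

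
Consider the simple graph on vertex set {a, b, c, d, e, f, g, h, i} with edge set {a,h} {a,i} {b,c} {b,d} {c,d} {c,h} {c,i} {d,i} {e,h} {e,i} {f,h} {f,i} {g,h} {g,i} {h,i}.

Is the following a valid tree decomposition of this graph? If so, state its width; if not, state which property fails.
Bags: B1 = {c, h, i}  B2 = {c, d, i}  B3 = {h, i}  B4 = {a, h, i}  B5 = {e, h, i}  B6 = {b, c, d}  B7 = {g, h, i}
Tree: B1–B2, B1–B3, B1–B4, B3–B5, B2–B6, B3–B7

No — vertex f appears in no bag.

A tree decomposition must satisfy three properties: every vertex lies in some bag; for every edge, both endpoints lie together in some bag; and for every vertex, the bags containing it form a connected subtree. Here vertex f appears in no bag, so the decomposition is invalid.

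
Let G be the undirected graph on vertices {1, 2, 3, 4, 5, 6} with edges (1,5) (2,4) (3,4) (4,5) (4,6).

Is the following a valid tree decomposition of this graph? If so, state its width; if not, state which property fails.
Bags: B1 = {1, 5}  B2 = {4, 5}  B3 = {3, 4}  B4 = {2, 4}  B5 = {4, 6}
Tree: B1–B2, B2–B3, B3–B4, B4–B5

Yes; width 1.

Checking the three conditions: (i) the bags cover all of {1, 2, 3, 4, 5, 6}; (ii) for each edge, some bag contains both endpoints; (iii) the bags containing any fixed vertex form a subtree. All hold, so the decomposition is valid with width 2 − 1 = 1.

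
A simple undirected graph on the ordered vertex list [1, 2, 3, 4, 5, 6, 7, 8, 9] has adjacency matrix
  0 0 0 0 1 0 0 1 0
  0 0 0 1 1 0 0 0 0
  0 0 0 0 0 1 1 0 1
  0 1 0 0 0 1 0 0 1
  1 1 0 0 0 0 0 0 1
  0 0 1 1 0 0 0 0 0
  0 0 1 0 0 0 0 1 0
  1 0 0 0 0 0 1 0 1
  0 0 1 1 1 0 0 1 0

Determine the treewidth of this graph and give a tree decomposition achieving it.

The largest bag has 4 vertices, giving width 3; this decomposition certifies tw(G) ≤ 3. For the lower bound: the 4 vertex sets {1,7,8}, {5}, {9}, {2,3,4,6} are disjoint, each induces a connected subgraph, and every pair is joined by at least one edge of G. Contracting each set to a single vertex therefore yields K_{4} as a minor, and since treewidth is minor-monotone, tw(G) ≥ tw(K_{4}) = 3. The upper and lower bounds meet at 3, so that is the treewidth.

Treewidth 3.
Bags: B1 = {1, 5, 7, 8}  B2 = {5, 7, 8, 9}  B3 = {3, 5, 7, 9}  B4 = {2, 3, 5, 9}  B5 = {2, 3, 4, 9}  B6 = {2, 3, 4, 6}
Tree: B1–B2, B2–B3, B3–B4, B4–B5, B5–B6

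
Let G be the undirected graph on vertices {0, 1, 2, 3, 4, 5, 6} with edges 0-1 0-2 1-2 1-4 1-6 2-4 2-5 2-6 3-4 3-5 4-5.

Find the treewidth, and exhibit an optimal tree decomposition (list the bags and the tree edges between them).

Each bag holds 3 vertices, so the decomposition has width 2, which upper-bounds the treewidth. Conversely, {0, 1, 2} is a clique of size 3, and the vertices of any clique must share a bag in every tree decomposition; so some bag has ≥ 3 vertices and tw(G) ≥ 2. The upper and lower bounds meet at 2, so that is the treewidth.

Treewidth 2.
One such decomposition:
Bags: B1 = {1, 2, 6}  B2 = {1, 2, 4}  B3 = {2, 4, 5}  B4 = {3, 4, 5}  B5 = {0, 1, 2}
Tree: B1–B2, B2–B3, B3–B4, B1–B5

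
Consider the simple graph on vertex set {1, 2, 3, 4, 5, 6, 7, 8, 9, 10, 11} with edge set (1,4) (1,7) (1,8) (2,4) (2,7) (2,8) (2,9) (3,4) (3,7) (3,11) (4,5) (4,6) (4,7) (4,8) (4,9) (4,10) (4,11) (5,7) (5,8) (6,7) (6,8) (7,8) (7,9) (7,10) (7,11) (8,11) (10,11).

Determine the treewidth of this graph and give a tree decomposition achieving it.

Treewidth 3.
Bags: B1 = {4, 7, 8, 11}  B2 = {4, 6, 7, 8}  B3 = {1, 4, 7, 8}  B4 = {2, 4, 7, 8}  B5 = {4, 7, 10, 11}  B6 = {3, 4, 7, 11}  B7 = {2, 4, 7, 9}  B8 = {4, 5, 7, 8}
Tree: B1–B2, B1–B3, B2–B4, B1–B5, B1–B6, B4–B7, B3–B8

Every bag has size at most 4, so the width is 4 − 1 = 3 and tw(G) ≤ 3. On the other hand G contains the 4-clique {1, 4, 7, 8}. A clique must lie in a single bag of any decomposition, so no decomposition can have width below 3. Hence tw(G) = 3 exactly.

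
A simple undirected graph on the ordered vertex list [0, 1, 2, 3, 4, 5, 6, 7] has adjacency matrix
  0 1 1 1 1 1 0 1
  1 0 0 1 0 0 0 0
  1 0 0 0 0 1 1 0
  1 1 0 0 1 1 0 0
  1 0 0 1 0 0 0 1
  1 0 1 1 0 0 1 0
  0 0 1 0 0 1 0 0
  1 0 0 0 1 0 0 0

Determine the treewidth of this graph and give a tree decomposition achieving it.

Treewidth 2.
One such decomposition:
Bags: B1 = {0, 1, 3}  B2 = {0, 3, 5}  B3 = {0, 2, 5}  B4 = {2, 5, 6}  B5 = {0, 3, 4}  B6 = {0, 4, 7}
Tree: B1–B2, B2–B3, B3–B4, B1–B5, B5–B6

Every bag has size at most 3, so the width is 3 − 1 = 2 and tw(G) ≤ 2. Conversely, {0, 2, 5} is a clique of size 3, and the vertices of any clique must share a bag in every tree decomposition; so some bag has ≥ 3 vertices and tw(G) ≥ 2. Therefore the treewidth is 2.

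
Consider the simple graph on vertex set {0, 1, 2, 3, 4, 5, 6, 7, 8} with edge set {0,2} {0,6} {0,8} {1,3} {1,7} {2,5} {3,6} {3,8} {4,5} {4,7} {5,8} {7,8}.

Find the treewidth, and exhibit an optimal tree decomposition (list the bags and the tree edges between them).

Every bag has size at most 4, so the width is 4 − 1 = 3 and tw(G) ≤ 3. For the lower bound: the 4 vertex sets {1,3,6}, {7}, {8}, {0,2,4,5} are disjoint, each induces a connected subgraph, and every pair is joined by at least one edge of G. Contracting each set to a single vertex therefore yields K_{4} as a minor, and since treewidth is minor-monotone, tw(G) ≥ tw(K_{4}) = 3. The upper and lower bounds meet at 3, so that is the treewidth.

Treewidth 3.
One such decomposition:
Bags: B1 = {1, 3, 6, 7}  B2 = {3, 6, 7, 8}  B3 = {0, 6, 7, 8}  B4 = {0, 4, 7, 8}  B5 = {0, 4, 5, 8}  B6 = {0, 2, 4, 5}
Tree: B1–B2, B2–B3, B3–B4, B4–B5, B5–B6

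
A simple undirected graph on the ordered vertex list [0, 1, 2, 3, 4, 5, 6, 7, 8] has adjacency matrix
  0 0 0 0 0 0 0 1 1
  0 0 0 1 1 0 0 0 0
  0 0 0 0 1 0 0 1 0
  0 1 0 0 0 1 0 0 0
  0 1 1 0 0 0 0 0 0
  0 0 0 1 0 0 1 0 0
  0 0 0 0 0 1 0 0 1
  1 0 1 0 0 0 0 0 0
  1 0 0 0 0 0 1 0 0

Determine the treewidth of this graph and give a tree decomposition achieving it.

Every bag has size at most 3, so the width is 3 − 1 = 2 and tw(G) ≤ 2. For the lower bound, G contains the cycle 0–8–6–5–3–1–4–2–7–0, so G is not a forest; only forests have treewidth ≤ 1, hence tw(G) ≥ 2. The upper and lower bounds meet at 2, so that is the treewidth.

Treewidth 2.
Bags: B1 = {0, 6, 8}  B2 = {0, 5, 6}  B3 = {0, 3, 5}  B4 = {0, 1, 3}  B5 = {0, 1, 4}  B6 = {0, 2, 4}  B7 = {0, 2, 7}
Tree: B1–B2, B2–B3, B3–B4, B4–B5, B5–B6, B6–B7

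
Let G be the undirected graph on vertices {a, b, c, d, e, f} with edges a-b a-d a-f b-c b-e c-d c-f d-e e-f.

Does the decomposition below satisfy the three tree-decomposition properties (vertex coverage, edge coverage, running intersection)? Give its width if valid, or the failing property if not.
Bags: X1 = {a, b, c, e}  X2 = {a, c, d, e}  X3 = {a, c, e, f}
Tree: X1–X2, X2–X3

Yes; width 3.

Vertex coverage: the bags together contain {a, b, c, d, e, f}, the full vertex set. Edge coverage: each edge of G has both endpoints in at least one bag. Running intersection: for every vertex, the bags containing it form a connected subtree. All three properties hold, so this is a valid tree decomposition of width max|bag| − 1 = 3, and hence tw(G) ≤ 3.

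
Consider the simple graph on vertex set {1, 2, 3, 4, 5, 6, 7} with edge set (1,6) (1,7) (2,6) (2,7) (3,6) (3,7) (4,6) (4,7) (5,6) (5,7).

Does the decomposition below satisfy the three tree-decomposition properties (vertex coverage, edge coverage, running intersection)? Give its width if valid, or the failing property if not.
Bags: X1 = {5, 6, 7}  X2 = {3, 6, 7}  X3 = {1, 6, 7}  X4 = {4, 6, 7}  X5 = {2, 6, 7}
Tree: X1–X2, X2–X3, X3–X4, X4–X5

Yes; width 2.

Every vertex of G appears in some bag (union = {1, 2, 3, 4, 5, 6, 7}); every edge is covered by a bag; and for each vertex v the set of bags containing v is connected in the bag tree. The decomposition is therefore valid. The largest bag has 3 vertices, so the width is 2.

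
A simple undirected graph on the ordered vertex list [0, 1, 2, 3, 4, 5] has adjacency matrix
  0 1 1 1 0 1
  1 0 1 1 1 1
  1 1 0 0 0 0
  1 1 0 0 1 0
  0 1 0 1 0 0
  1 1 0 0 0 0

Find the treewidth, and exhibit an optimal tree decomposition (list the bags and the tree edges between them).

Treewidth 2.
One optimal decomposition is:
Bags: B1 = {0, 1, 3}  B2 = {1, 3, 4}  B3 = {0, 1, 5}  B4 = {0, 1, 2}
Tree: B1–B2, B1–B3, B1–B4

The largest bag has 3 vertices, giving width 2; this decomposition certifies tw(G) ≤ 2. For the lower bound, the 3 vertices {0, 1, 2} are pairwise adjacent, and any tree decomposition puts a clique entirely inside one bag — forcing width ≥ 2. The upper and lower bounds meet at 2, so that is the treewidth.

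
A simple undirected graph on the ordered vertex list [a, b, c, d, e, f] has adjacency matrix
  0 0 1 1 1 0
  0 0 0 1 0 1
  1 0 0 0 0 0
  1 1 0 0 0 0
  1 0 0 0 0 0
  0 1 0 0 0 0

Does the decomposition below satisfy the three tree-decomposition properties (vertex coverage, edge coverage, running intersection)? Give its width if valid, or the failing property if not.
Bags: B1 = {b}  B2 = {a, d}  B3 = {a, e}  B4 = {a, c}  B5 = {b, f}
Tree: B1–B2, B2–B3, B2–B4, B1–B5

A tree decomposition must satisfy three properties: every vertex lies in some bag; for every edge, both endpoints lie together in some bag; and for every vertex, the bags containing it form a connected subtree. Here edge (d,b) lies in no bag, so the decomposition is invalid.

No — edge (d,b) lies in no bag.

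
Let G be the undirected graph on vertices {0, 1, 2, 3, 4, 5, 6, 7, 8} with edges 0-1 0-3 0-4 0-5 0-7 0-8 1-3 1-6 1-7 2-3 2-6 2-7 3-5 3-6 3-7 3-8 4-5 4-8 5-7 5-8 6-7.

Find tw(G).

3

A width-3 tree decomposition is:
Bags: B1 = {0, 3, 5, 8}  B2 = {0, 4, 5, 8}  B3 = {0, 3, 5, 7}  B4 = {0, 1, 3, 7}  B5 = {1, 3, 6, 7}  B6 = {2, 3, 6, 7}
Tree: B1–B2, B1–B3, B3–B4, B4–B5, B5–B6
Each bag holds 4 vertices, so the decomposition has width 3, which upper-bounds the treewidth. On the other hand G contains the 4-clique {0, 3, 5, 8}. A clique must lie in a single bag of any decomposition, so no decomposition can have width below 3. Combining the bounds, tw(G) = 3.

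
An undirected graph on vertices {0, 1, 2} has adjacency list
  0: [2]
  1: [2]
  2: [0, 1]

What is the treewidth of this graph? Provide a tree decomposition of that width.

The largest bag has 2 vertices, giving width 1; this decomposition certifies tw(G) ≤ 1. G has an edge, so its treewidth is at least 1. Hence tw(G) = 1 exactly.

Treewidth 1.
One optimal decomposition is:
Bags: B1 = {1, 2}  B2 = {0, 2}
Tree: B1–B2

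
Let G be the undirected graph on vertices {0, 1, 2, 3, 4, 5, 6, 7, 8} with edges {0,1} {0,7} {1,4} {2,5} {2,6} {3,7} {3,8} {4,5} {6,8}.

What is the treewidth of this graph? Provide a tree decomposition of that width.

The largest bag has 3 vertices, giving width 2; this decomposition certifies tw(G) ≤ 2. The edges 6–2–5–4–1–0–7–3–8–6 form a cycle, so G is not a tree and its treewidth is at least 2. The upper and lower bounds meet at 2, so that is the treewidth.

Treewidth 2.
One optimal decomposition is:
Bags: B1 = {2, 5, 6}  B2 = {4, 5, 6}  B3 = {1, 4, 6}  B4 = {0, 1, 6}  B5 = {0, 6, 7}  B6 = {3, 6, 7}  B7 = {3, 6, 8}
Tree: B1–B2, B2–B3, B3–B4, B4–B5, B5–B6, B6–B7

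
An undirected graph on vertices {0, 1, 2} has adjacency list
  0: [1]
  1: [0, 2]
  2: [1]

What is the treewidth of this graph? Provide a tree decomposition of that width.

Treewidth 1.
Bags: B1 = {0, 1}  B2 = {1, 2}
Tree: B1–B2

Every bag has size at most 2, so the width is 2 − 1 = 1 and tw(G) ≤ 1. Since G has at least one edge (e.g. 1–0), it is not an edgeless graph, so tw(G) ≥ 1. The upper and lower bounds meet at 1, so that is the treewidth.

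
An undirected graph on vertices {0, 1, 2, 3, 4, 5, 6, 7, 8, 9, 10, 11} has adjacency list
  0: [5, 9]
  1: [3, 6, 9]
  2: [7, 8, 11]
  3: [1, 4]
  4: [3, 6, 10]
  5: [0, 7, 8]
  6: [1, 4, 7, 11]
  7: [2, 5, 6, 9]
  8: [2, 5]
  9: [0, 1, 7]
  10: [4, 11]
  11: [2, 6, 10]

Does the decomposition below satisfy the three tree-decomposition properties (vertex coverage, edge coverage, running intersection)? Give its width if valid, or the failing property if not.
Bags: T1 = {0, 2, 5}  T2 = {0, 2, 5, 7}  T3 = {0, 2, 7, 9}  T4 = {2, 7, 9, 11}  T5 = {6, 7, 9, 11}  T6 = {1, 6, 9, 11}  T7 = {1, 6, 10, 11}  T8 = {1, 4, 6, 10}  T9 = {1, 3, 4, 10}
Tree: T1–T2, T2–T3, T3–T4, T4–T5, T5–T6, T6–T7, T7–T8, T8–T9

No — vertex 8 appears in no bag.

A tree decomposition must satisfy three properties: every vertex lies in some bag; for every edge, both endpoints lie together in some bag; and for every vertex, the bags containing it form a connected subtree. Here vertex 8 appears in no bag, so the decomposition is invalid.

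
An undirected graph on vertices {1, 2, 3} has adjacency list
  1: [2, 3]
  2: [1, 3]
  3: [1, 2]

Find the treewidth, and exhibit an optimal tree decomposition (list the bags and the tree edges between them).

Treewidth 2.
One such decomposition:
Bags: B1 = {1, 2, 3}
Tree: (single bag)

With just one bag of size 3, the width is 3 − 1 = 2, so tw(G) ≤ 2. Conversely, {1, 2, 3} is a clique of size 3, and the vertices of any clique must share a bag in every tree decomposition; so some bag has ≥ 3 vertices and tw(G) ≥ 2. Therefore the treewidth is 2.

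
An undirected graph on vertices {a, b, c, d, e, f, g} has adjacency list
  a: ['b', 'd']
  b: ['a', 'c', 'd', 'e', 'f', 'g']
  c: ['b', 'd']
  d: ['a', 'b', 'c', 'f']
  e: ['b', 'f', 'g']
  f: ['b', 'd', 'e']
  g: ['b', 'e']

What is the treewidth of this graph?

2

A width-2 tree decomposition is:
Bags: B1 = {b, d, f}  B2 = {a, b, d}  B3 = {b, e, f}  B4 = {b, e, g}  B5 = {b, c, d}
Tree: B1–B2, B1–B3, B3–B4, B2–B5
The largest bag has 3 vertices, giving width 2; this decomposition certifies tw(G) ≤ 2. For the lower bound, the 3 vertices {a, b, d} are pairwise adjacent, and any tree decomposition puts a clique entirely inside one bag — forcing width ≥ 2. The upper and lower bounds meet at 2, so that is the treewidth.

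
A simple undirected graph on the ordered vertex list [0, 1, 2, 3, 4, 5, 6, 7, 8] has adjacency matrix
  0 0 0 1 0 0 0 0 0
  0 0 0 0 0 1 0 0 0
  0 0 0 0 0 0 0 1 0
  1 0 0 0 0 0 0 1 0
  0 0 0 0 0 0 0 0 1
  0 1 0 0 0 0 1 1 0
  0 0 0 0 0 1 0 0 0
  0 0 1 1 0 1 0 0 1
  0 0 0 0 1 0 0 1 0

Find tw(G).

A width-1 tree decomposition is:
Bags: B1 = {3, 7}  B2 = {5, 7}  B3 = {1, 5}  B4 = {0, 3}  B5 = {7, 8}  B6 = {4, 8}  B7 = {2, 7}  B8 = {5, 6}
Tree: B1–B2, B2–B3, B1–B4, B2–B5, B5–B6, B5–B7, B2–B8
Every bag has size at most 2, so the width is 2 − 1 = 1 and tw(G) ≤ 1. Since G has at least one edge (e.g. 3–7), it is not an edgeless graph, so tw(G) ≥ 1. Combining the bounds, tw(G) = 1.

1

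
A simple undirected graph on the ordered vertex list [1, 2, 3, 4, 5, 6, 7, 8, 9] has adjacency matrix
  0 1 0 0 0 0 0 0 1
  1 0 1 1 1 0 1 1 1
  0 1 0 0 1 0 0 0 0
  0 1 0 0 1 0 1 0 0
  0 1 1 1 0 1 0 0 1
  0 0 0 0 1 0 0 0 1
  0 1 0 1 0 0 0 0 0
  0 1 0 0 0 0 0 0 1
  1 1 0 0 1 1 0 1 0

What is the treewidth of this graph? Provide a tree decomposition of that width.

Treewidth 2.
One such decomposition:
Bags: B1 = {2, 5, 9}  B2 = {2, 4, 5}  B3 = {2, 4, 7}  B4 = {5, 6, 9}  B5 = {2, 8, 9}  B6 = {2, 3, 5}  B7 = {1, 2, 9}
Tree: B1–B2, B2–B3, B1–B4, B1–B5, B2–B6, B5–B7

Each bag holds 3 vertices, so the decomposition has width 2, which upper-bounds the treewidth. Conversely, {2, 8, 9} is a clique of size 3, and the vertices of any clique must share a bag in every tree decomposition; so some bag has ≥ 3 vertices and tw(G) ≥ 2. Therefore the treewidth is 2.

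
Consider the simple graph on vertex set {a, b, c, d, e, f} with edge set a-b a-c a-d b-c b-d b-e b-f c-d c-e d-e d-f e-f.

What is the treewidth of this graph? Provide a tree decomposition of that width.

Treewidth 3.
One such decomposition:
Bags: B1 = {a, b, c, d}  B2 = {b, c, d, e}  B3 = {b, d, e, f}
Tree: B1–B2, B2–B3

The largest bag has 4 vertices, giving width 3; this decomposition certifies tw(G) ≤ 3. Conversely, {b, c, d, e} is a clique of size 4, and the vertices of any clique must share a bag in every tree decomposition; so some bag has ≥ 4 vertices and tw(G) ≥ 3. Combining the bounds, tw(G) = 3.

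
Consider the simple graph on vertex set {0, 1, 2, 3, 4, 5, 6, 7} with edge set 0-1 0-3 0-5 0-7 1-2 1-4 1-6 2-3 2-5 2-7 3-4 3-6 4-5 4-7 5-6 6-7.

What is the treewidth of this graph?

4

A width-4 tree decomposition is:
Bags: B1 = {0, 1, 2, 4, 6}  B2 = {0, 2, 4, 6, 7}  B3 = {0, 2, 3, 4, 6}  B4 = {0, 2, 4, 5, 6}
Tree: B1–B2, B2–B3, B3–B4
The largest bag has 5 vertices, giving width 4; this decomposition certifies tw(G) ≤ 4. For the lower bound: the 5 vertex sets {1,4}, {6,7}, {2,3}, {0}, {5} are disjoint, each induces a connected subgraph, and every pair is joined by at least one edge of G. Contracting each set to a single vertex therefore yields K_{5} as a minor, and since treewidth is minor-monotone, tw(G) ≥ tw(K_{5}) = 4. The upper and lower bounds meet at 4, so that is the treewidth.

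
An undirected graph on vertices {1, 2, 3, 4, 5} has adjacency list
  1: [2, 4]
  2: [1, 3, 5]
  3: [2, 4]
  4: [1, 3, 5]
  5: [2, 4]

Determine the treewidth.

2

A width-2 tree decomposition is:
Bags: B1 = {2, 4, 5}  B2 = {1, 2, 4}  B3 = {2, 3, 4}
Tree: B1–B2, B2–B3
The largest bag has 3 vertices, giving width 2; this decomposition certifies tw(G) ≤ 2. For the lower bound, G contains the cycle 5–4–1–2–5, so G is not a forest; only forests have treewidth ≤ 1, hence tw(G) ≥ 2. The upper and lower bounds meet at 2, so that is the treewidth.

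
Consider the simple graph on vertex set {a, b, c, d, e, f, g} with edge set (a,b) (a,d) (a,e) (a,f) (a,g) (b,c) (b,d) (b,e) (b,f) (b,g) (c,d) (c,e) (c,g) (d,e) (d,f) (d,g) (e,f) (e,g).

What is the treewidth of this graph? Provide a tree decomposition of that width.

Every bag has size at most 5, so the width is 5 − 1 = 4 and tw(G) ≤ 4. Conversely, {b, c, d, e, g} is a clique of size 5, and the vertices of any clique must share a bag in every tree decomposition; so some bag has ≥ 5 vertices and tw(G) ≥ 4. Therefore the treewidth is 4.

Treewidth 4.
One such decomposition:
Bags: B1 = {a, b, d, e, g}  B2 = {a, b, d, e, f}  B3 = {b, c, d, e, g}
Tree: B1–B2, B1–B3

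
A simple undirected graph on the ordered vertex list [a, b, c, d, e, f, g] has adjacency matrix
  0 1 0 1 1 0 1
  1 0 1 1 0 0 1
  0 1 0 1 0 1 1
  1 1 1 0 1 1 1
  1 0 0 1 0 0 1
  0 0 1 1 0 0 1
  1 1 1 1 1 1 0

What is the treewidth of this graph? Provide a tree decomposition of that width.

The largest bag has 4 vertices, giving width 3; this decomposition certifies tw(G) ≤ 3. Conversely, {a, d, e, g} is a clique of size 4, and the vertices of any clique must share a bag in every tree decomposition; so some bag has ≥ 4 vertices and tw(G) ≥ 3. Hence tw(G) = 3 exactly.

Treewidth 3.
One optimal decomposition is:
Bags: B1 = {b, c, d, g}  B2 = {a, b, d, g}  B3 = {a, d, e, g}  B4 = {c, d, f, g}
Tree: B1–B2, B2–B3, B1–B4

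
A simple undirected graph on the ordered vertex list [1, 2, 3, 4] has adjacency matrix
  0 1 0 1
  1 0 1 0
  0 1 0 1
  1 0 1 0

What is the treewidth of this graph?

2

A width-2 tree decomposition is:
Bags: B1 = {1, 3, 4}  B2 = {1, 2, 3}
Tree: B1–B2
Every bag has size at most 3, so the width is 3 − 1 = 2 and tw(G) ≤ 2. The edges 3–4–1–2–3 form a cycle, so G is not a tree and its treewidth is at least 2. Combining the bounds, tw(G) = 2.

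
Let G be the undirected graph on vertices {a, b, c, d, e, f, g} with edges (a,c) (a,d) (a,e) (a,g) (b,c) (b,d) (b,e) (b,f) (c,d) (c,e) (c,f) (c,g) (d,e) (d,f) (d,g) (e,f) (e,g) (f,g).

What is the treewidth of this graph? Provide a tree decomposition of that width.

The largest bag has 5 vertices, giving width 4; this decomposition certifies tw(G) ≤ 4. On the other hand G contains the 5-clique {c, d, e, f, g}. A clique must lie in a single bag of any decomposition, so no decomposition can have width below 4. Therefore the treewidth is 4.

Treewidth 4.
One such decomposition:
Bags: B1 = {a, c, d, e, g}  B2 = {c, d, e, f, g}  B3 = {b, c, d, e, f}
Tree: B1–B2, B2–B3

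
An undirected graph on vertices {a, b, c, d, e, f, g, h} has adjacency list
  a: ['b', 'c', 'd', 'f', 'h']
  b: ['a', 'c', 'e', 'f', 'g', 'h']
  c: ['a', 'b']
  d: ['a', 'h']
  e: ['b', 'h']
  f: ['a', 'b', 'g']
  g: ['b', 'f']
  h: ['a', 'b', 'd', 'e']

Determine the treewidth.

2

A width-2 tree decomposition is:
Bags: B1 = {a, b, h}  B2 = {a, b, c}  B3 = {a, d, h}  B4 = {a, b, f}  B5 = {b, f, g}  B6 = {b, e, h}
Tree: B1–B2, B1–B3, B1–B4, B4–B5, B1–B6
Each bag holds 3 vertices, so the decomposition has width 2, which upper-bounds the treewidth. Conversely, {a, d, h} is a clique of size 3, and the vertices of any clique must share a bag in every tree decomposition; so some bag has ≥ 3 vertices and tw(G) ≥ 2. Hence tw(G) = 2 exactly.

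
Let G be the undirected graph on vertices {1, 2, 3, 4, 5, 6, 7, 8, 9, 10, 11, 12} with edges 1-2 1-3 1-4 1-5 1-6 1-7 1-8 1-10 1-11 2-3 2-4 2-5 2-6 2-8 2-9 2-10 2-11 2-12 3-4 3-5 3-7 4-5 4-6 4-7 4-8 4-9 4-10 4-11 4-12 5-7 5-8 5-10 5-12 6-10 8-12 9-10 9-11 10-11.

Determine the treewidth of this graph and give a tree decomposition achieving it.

Treewidth 4.
One optimal decomposition is:
Bags: B1 = {1, 2, 4, 5, 10}  B2 = {1, 2, 3, 4, 5}  B3 = {1, 2, 4, 5, 8}  B4 = {1, 3, 4, 5, 7}  B5 = {1, 2, 4, 10, 11}  B6 = {2, 4, 5, 8, 12}  B7 = {1, 2, 4, 6, 10}  B8 = {2, 4, 9, 10, 11}
Tree: B1–B2, B2–B3, B2–B4, B1–B5, B3–B6, B5–B7, B5–B8

Every bag has size at most 5, so the width is 5 − 1 = 4 and tw(G) ≤ 4. Conversely, {1, 2, 4, 10, 11} is a clique of size 5, and the vertices of any clique must share a bag in every tree decomposition; so some bag has ≥ 5 vertices and tw(G) ≥ 4. Hence tw(G) = 4 exactly.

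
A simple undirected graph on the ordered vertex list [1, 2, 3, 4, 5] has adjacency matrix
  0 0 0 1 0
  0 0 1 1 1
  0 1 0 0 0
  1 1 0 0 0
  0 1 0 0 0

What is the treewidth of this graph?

A width-1 tree decomposition is:
Bags: B1 = {2, 5}  B2 = {2, 3}  B3 = {2, 4}  B4 = {1, 4}
Tree: B1–B2, B2–B3, B3–B4
Every bag has size at most 2, so the width is 2 − 1 = 1 and tw(G) ≤ 1. Any graph with an edge has treewidth ≥ 1, and G has the edge 5–2. Combining the bounds, tw(G) = 1.

1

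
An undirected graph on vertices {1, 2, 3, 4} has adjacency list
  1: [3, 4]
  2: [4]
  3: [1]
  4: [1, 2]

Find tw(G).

1

A width-1 tree decomposition is:
Bags: B1 = {1, 3}  B2 = {1, 4}  B3 = {2, 4}
Tree: B1–B2, B2–B3
Every bag has size at most 2, so the width is 2 − 1 = 1 and tw(G) ≤ 1. G has an edge, so its treewidth is at least 1. Therefore the treewidth is 1.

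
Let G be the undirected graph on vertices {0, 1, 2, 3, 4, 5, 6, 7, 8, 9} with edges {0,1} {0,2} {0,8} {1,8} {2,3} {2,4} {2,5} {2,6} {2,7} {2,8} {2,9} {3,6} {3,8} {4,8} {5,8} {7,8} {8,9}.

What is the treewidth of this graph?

A width-2 tree decomposition is:
Bags: B1 = {2, 5, 8}  B2 = {2, 3, 8}  B3 = {2, 4, 8}  B4 = {2, 8, 9}  B5 = {0, 2, 8}  B6 = {0, 1, 8}  B7 = {2, 3, 6}  B8 = {2, 7, 8}
Tree: B1–B2, B2–B3, B2–B4, B1–B5, B5–B6, B2–B7, B2–B8
The largest bag has 3 vertices, giving width 2; this decomposition certifies tw(G) ≤ 2. On the other hand G contains the 3-clique {0, 1, 8}. A clique must lie in a single bag of any decomposition, so no decomposition can have width below 2. Combining the bounds, tw(G) = 2.

2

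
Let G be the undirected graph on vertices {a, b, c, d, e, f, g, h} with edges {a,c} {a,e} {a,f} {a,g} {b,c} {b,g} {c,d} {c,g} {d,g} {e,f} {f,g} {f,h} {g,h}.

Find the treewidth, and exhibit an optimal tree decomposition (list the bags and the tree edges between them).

Treewidth 2.
Bags: B1 = {a, f, g}  B2 = {a, c, g}  B3 = {f, g, h}  B4 = {c, d, g}  B5 = {a, e, f}  B6 = {b, c, g}
Tree: B1–B2, B1–B3, B2–B4, B1–B5, B4–B6

Every bag has size at most 3, so the width is 3 − 1 = 2 and tw(G) ≤ 2. On the other hand G contains the 3-clique {f, g, h}. A clique must lie in a single bag of any decomposition, so no decomposition can have width below 2. Therefore the treewidth is 2.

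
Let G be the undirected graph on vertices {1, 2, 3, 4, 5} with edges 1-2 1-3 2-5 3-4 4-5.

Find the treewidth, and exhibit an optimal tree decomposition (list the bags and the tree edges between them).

Each bag holds 3 vertices, so the decomposition has width 2, which upper-bounds the treewidth. For the lower bound, G contains the cycle 1–2–5–4–3–1, so G is not a forest; only forests have treewidth ≤ 1, hence tw(G) ≥ 2. Hence tw(G) = 2 exactly.

Treewidth 2.
Bags: B1 = {1, 2, 5}  B2 = {1, 4, 5}  B3 = {1, 3, 4}
Tree: B1–B2, B2–B3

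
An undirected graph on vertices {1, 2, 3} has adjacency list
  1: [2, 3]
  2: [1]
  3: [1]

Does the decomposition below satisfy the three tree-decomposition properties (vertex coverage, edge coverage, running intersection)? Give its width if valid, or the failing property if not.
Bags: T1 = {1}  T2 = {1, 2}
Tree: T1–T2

No — vertex 3 appears in no bag.

A tree decomposition must satisfy three properties: every vertex lies in some bag; for every edge, both endpoints lie together in some bag; and for every vertex, the bags containing it form a connected subtree. Here vertex 3 appears in no bag, so the decomposition is invalid.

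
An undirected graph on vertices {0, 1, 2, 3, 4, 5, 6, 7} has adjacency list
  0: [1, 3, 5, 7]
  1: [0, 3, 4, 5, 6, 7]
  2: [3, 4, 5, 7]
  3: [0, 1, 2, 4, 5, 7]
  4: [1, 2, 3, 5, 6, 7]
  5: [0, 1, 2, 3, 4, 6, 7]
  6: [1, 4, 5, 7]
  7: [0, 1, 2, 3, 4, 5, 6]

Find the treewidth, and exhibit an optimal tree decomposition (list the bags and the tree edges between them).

Every bag has size at most 5, so the width is 5 − 1 = 4 and tw(G) ≤ 4. For the lower bound, the 5 vertices {0, 1, 3, 5, 7} are pairwise adjacent, and any tree decomposition puts a clique entirely inside one bag — forcing width ≥ 4. The upper and lower bounds meet at 4, so that is the treewidth.

Treewidth 4.
One such decomposition:
Bags: B1 = {0, 1, 3, 5, 7}  B2 = {1, 3, 4, 5, 7}  B3 = {2, 3, 4, 5, 7}  B4 = {1, 4, 5, 6, 7}
Tree: B1–B2, B2–B3, B2–B4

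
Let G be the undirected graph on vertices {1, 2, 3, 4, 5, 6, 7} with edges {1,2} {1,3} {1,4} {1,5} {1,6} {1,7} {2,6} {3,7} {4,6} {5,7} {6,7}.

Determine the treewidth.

A width-2 tree decomposition is:
Bags: B1 = {1, 6, 7}  B2 = {1, 2, 6}  B3 = {1, 4, 6}  B4 = {1, 5, 7}  B5 = {1, 3, 7}
Tree: B1–B2, B2–B3, B1–B4, B1–B5
The largest bag has 3 vertices, giving width 2; this decomposition certifies tw(G) ≤ 2. For the lower bound, the 3 vertices {1, 3, 7} are pairwise adjacent, and any tree decomposition puts a clique entirely inside one bag — forcing width ≥ 2. The upper and lower bounds meet at 2, so that is the treewidth.

2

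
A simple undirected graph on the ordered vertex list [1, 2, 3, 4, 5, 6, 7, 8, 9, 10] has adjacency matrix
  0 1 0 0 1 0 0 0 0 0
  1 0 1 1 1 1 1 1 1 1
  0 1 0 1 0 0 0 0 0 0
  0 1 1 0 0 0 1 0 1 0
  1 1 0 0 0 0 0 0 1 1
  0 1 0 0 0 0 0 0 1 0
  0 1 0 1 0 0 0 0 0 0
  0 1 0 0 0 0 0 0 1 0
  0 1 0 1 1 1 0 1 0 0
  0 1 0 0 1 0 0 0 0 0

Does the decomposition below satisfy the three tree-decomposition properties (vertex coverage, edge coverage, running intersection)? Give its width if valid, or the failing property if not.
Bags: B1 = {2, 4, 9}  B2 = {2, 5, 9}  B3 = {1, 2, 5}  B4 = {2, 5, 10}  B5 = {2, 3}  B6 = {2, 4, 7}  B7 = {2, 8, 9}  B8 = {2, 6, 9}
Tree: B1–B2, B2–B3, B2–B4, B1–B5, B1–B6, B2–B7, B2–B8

No — edge (4,3) lies in no bag.

A tree decomposition must satisfy three properties: every vertex lies in some bag; for every edge, both endpoints lie together in some bag; and for every vertex, the bags containing it form a connected subtree. Here edge (4,3) lies in no bag, so the decomposition is invalid.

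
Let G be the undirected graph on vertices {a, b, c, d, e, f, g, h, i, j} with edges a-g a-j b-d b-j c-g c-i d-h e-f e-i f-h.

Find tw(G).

A width-2 tree decomposition is:
Bags: B1 = {c, g, i}  B2 = {a, g, i}  B3 = {a, i, j}  B4 = {b, i, j}  B5 = {b, d, i}  B6 = {d, h, i}  B7 = {f, h, i}  B8 = {e, f, i}
Tree: B1–B2, B2–B3, B3–B4, B4–B5, B5–B6, B6–B7, B7–B8
Every bag has size at most 3, so the width is 3 − 1 = 2 and tw(G) ≤ 2. The edges i–c–g–a–j–b–d–h–f–e–i form a cycle, so G is not a tree and its treewidth is at least 2. The upper and lower bounds meet at 2, so that is the treewidth.

2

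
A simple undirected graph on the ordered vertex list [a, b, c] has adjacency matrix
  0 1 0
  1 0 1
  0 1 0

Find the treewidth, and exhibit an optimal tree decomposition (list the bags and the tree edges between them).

Treewidth 1.
Bags: B1 = {a, b}  B2 = {b, c}
Tree: B1–B2

The largest bag has 2 vertices, giving width 1; this decomposition certifies tw(G) ≤ 1. G has an edge, so its treewidth is at least 1. Therefore the treewidth is 1.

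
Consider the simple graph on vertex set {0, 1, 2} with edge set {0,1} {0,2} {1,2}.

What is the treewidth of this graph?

A width-2 tree decomposition is:
Bags: B1 = {0, 1, 2}
Tree: (single bag)
With just one bag of size 3, the width is 3 − 1 = 2, so tw(G) ≤ 2. For the lower bound, the 3 vertices {0, 1, 2} are pairwise adjacent, and any tree decomposition puts a clique entirely inside one bag — forcing width ≥ 2. The upper and lower bounds meet at 2, so that is the treewidth.

2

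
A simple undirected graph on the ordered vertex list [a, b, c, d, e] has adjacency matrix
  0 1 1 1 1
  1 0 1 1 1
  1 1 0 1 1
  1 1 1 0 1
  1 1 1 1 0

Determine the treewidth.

4

A width-4 tree decomposition is:
Bags: B1 = {a, b, c, d, e}
Tree: (single bag)
A single bag containing all 5 vertices is trivially a valid decomposition of width 4. For the lower bound, the 5 vertices {a, b, c, d, e} are pairwise adjacent, and any tree decomposition puts a clique entirely inside one bag — forcing width ≥ 4. Therefore the treewidth is 4.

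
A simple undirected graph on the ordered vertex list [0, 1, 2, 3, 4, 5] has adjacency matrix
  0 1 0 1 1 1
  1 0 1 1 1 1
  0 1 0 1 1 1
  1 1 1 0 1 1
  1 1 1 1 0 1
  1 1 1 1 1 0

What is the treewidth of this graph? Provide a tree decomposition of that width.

Treewidth 4.
One such decomposition:
Bags: B1 = {1, 2, 3, 4, 5}  B2 = {0, 1, 3, 4, 5}
Tree: B1–B2

Each bag holds 5 vertices, so the decomposition has width 4, which upper-bounds the treewidth. For the lower bound, the 5 vertices {0, 1, 3, 4, 5} are pairwise adjacent, and any tree decomposition puts a clique entirely inside one bag — forcing width ≥ 4. Combining the bounds, tw(G) = 4.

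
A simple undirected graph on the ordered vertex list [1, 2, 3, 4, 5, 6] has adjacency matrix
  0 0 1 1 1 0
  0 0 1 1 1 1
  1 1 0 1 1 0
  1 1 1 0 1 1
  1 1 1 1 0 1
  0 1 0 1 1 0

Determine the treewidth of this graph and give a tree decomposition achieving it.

Each bag holds 4 vertices, so the decomposition has width 3, which upper-bounds the treewidth. For the lower bound, the 4 vertices {1, 3, 4, 5} are pairwise adjacent, and any tree decomposition puts a clique entirely inside one bag — forcing width ≥ 3. The upper and lower bounds meet at 3, so that is the treewidth.

Treewidth 3.
One optimal decomposition is:
Bags: B1 = {2, 3, 4, 5}  B2 = {2, 4, 5, 6}  B3 = {1, 3, 4, 5}
Tree: B1–B2, B1–B3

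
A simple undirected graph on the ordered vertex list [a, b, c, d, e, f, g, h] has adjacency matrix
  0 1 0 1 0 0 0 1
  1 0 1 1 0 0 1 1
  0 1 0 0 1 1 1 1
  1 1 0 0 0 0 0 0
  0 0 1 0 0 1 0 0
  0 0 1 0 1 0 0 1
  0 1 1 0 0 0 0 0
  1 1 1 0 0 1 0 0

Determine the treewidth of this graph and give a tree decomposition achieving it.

Each bag holds 3 vertices, so the decomposition has width 2, which upper-bounds the treewidth. On the other hand G contains the 3-clique {c, e, f}. A clique must lie in a single bag of any decomposition, so no decomposition can have width below 2. Therefore the treewidth is 2.

Treewidth 2.
One optimal decomposition is:
Bags: B1 = {c, f, h}  B2 = {b, c, h}  B3 = {b, c, g}  B4 = {a, b, h}  B5 = {a, b, d}  B6 = {c, e, f}
Tree: B1–B2, B2–B3, B2–B4, B4–B5, B1–B6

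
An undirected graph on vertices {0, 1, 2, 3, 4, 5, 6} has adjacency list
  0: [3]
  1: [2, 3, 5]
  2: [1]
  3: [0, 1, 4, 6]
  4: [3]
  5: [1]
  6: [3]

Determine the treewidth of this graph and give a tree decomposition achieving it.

Treewidth 1.
Bags: B1 = {3, 4}  B2 = {1, 3}  B3 = {0, 3}  B4 = {3, 6}  B5 = {1, 2}  B6 = {1, 5}
Tree: B1–B2, B2–B3, B3–B4, B2–B5, B2–B6

Each bag holds 2 vertices, so the decomposition has width 1, which upper-bounds the treewidth. Any graph with an edge has treewidth ≥ 1, and G has the edge 4–3. The upper and lower bounds meet at 1, so that is the treewidth.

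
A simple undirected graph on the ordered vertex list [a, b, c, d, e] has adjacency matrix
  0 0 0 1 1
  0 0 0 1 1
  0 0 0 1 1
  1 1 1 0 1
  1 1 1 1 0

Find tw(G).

A width-2 tree decomposition is:
Bags: B1 = {c, d, e}  B2 = {b, d, e}  B3 = {a, d, e}
Tree: B1–B2, B2–B3
Every bag has size at most 3, so the width is 3 − 1 = 2 and tw(G) ≤ 2. For the lower bound, the 3 vertices {c, d, e} are pairwise adjacent, and any tree decomposition puts a clique entirely inside one bag — forcing width ≥ 2. Hence tw(G) = 2 exactly.

2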